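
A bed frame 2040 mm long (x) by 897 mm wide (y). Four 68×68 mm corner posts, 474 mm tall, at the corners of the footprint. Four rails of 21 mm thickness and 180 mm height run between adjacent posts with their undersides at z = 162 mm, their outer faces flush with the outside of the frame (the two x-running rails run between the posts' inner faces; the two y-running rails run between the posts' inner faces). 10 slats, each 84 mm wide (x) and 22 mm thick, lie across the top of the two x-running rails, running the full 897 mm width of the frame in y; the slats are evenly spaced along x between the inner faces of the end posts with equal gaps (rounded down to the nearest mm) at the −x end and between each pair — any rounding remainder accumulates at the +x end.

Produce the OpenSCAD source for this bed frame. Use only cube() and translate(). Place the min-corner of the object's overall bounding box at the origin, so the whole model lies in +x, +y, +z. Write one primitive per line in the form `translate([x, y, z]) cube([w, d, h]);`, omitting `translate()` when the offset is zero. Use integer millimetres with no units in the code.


// slat z = rail_z + rail_h = 162 + 180 = 342
// slat gap = ⌊(1904 − 10·84) / 11⌋ = 96
cube([68, 68, 474]);
translate([0, 829, 0]) cube([68, 68, 474]);
translate([1972, 0, 0]) cube([68, 68, 474]);
translate([1972, 829, 0]) cube([68, 68, 474]);
translate([68, 0, 162]) cube([1904, 21, 180]);
translate([68, 876, 162]) cube([1904, 21, 180]);
translate([0, 68, 162]) cube([21, 761, 180]);
translate([2019, 68, 162]) cube([21, 761, 180]);
translate([164, 0, 342]) cube([84, 897, 22]);
translate([344, 0, 342]) cube([84, 897, 22]);
translate([524, 0, 342]) cube([84, 897, 22]);
translate([704, 0, 342]) cube([84, 897, 22]);
translate([884, 0, 342]) cube([84, 897, 22]);
translate([1064, 0, 342]) cube([84, 897, 22]);
translate([1244, 0, 342]) cube([84, 897, 22]);
translate([1424, 0, 342]) cube([84, 897, 22]);
translate([1604, 0, 342]) cube([84, 897, 22]);
translate([1784, 0, 342]) cube([84, 897, 22]);


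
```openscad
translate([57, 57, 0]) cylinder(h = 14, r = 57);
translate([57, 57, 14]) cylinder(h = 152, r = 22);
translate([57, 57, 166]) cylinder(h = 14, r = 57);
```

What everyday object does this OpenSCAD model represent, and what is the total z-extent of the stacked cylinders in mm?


A spool. The overall height is 180 mm.

Three coaxial cylinders, large–small–large — a spool. Two 14 mm flanges and a 152 mm core give 14 + 152 + 14 = 180 mm.


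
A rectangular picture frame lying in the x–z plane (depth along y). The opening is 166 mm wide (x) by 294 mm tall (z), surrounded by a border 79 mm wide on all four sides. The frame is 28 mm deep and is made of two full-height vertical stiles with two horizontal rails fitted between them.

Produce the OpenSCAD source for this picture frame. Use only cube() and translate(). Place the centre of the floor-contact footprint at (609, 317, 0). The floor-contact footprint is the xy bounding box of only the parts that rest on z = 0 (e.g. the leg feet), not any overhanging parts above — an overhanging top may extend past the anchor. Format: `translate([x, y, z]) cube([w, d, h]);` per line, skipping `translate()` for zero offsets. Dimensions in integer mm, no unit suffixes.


translate([447, 303, 0]) cube([79, 28, 452]);
translate([692, 303, 0]) cube([79, 28, 452]);
translate([526, 303, 0]) cube([166, 28, 79]);
translate([526, 303, 373]) cube([166, 28, 79]);


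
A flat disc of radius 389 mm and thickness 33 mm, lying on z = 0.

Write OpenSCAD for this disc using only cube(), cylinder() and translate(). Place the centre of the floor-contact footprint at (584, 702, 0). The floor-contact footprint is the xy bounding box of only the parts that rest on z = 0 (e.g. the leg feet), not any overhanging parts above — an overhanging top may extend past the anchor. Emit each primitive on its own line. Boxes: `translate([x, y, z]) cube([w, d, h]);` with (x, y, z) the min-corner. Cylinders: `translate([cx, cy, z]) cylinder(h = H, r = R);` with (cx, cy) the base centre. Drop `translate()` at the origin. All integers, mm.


translate([584, 702, 0]) cylinder(h = 33, r = 389);


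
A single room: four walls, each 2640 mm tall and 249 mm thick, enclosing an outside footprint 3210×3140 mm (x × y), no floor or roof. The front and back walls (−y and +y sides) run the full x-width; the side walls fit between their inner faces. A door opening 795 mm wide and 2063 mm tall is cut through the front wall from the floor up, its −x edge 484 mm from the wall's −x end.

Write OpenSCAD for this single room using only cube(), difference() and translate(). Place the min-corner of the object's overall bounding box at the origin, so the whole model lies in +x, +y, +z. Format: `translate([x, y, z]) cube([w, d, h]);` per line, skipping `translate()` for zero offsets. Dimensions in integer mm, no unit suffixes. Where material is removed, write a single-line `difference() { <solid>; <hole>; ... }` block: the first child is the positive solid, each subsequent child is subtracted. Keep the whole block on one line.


difference() { cube([3210, 249, 2640]); translate([484, 0, 0]) cube([795, 249, 2063]); }
translate([0, 2891, 0]) cube([3210, 249, 2640]);
translate([0, 249, 0]) cube([249, 2642, 2640]);
translate([2961, 249, 0]) cube([249, 2642, 2640]);


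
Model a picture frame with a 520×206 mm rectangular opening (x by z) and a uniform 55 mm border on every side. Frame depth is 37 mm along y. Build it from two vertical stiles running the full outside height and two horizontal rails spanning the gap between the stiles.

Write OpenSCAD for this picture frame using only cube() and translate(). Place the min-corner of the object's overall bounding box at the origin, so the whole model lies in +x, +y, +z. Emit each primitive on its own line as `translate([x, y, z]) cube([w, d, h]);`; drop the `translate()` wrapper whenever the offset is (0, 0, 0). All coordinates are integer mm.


cube([55, 37, 316]);
translate([575, 0, 0]) cube([55, 37, 316]);
translate([55, 0, 0]) cube([520, 37, 55]);
translate([55, 0, 261]) cube([520, 37, 55]);


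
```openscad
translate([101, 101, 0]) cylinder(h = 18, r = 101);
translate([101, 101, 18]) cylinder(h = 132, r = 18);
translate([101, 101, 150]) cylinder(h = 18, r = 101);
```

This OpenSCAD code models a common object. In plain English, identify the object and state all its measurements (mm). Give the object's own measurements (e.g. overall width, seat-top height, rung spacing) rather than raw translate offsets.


A spool: two coaxial disc flanges of radius 101 mm and thickness 18 mm, joined by a core cylinder of radius 18 mm and height 132 mm. The lower flange rests on z = 0 and the three cylinders share a vertical axis.


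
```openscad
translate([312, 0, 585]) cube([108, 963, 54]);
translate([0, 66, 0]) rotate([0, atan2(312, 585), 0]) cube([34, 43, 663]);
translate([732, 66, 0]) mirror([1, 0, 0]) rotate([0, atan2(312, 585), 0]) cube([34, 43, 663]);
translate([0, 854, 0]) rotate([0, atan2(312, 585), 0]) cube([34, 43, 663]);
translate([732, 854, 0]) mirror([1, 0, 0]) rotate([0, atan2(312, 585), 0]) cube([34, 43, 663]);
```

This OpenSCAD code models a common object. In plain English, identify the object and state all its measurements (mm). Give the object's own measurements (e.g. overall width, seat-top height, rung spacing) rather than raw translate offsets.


A sawhorse. A 108×963×54 mm beam (x, y, z) sits on two A-frame leg pairs. Each pair is two raked legs of 34×43 mm section (43 mm along y) splaying symmetrically in x. Each leg rises 585 mm vertically over 312 mm of horizontal reach and is 663 mm long along its own axis. Every leg's outer bottom edge rests on the floor and its outer top edge meets a bottom edge of the beam — the left legs (tilting toward +x) meet the beam's −x bottom edge, the right legs (their mirror images, tilting toward −x) meet its +x bottom edge — so the leg tops tuck under the beam, the beam's underside is 585 mm above the floor, and the feet are 732 mm apart outside-to-outside with the beam centred between them. The two leg pairs are set in 66 mm from either end of the beam.


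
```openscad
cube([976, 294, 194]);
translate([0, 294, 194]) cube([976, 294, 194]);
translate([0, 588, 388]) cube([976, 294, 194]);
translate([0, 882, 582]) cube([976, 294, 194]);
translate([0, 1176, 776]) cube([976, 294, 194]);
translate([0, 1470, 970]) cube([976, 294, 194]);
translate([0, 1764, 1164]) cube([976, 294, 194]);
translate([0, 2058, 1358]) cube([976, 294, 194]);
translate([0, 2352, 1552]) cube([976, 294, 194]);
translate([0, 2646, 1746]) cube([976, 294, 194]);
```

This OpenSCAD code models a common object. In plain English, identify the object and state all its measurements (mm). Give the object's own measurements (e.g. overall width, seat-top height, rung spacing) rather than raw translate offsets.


A straight staircase of 10 solid steps. Each step is 976 mm wide (x), 294 mm deep (y, the going) and 194 mm tall (the rise). The first step rests on the floor; each subsequent step sits one going further in +y and one rise higher in +z, directly behind and above the previous step with no overlap.


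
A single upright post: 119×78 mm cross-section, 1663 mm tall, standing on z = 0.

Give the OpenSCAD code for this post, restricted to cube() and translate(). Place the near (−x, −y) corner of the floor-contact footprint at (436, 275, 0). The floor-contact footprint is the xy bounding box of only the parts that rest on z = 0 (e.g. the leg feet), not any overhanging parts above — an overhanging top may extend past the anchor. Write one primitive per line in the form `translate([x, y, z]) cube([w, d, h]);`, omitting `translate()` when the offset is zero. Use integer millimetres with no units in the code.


translate([436, 275, 0]) cube([119, 78, 1663]);


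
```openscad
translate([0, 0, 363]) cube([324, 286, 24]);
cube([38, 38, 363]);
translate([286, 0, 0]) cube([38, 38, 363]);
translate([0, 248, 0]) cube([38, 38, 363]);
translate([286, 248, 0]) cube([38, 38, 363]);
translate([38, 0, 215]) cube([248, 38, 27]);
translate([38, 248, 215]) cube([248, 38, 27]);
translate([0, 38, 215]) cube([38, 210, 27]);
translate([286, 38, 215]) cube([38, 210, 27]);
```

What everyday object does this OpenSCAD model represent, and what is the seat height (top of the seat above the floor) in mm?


A stool. The seat height is 387 mm.

A 324×286×24 slab at z = 363 on four corner posts — a stool. The seat top is 363 + 24 = 387 mm.


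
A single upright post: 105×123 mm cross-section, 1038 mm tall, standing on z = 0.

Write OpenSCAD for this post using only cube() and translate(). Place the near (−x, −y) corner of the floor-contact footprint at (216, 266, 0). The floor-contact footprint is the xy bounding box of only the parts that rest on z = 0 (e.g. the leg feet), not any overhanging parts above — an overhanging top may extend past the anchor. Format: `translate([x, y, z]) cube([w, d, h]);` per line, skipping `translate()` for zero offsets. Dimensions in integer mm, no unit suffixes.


translate([216, 266, 0]) cube([105, 123, 1038]);


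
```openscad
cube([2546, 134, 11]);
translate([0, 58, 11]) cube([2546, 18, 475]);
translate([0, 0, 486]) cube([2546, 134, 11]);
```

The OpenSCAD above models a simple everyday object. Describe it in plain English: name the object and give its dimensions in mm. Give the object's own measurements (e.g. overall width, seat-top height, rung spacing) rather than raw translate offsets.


An I-beam lying along x, 2546 mm long. Overall section height 497 mm. Two flanges 134 mm wide (y) and 11 mm thick, one on the floor and one at the top; a web 18 mm thick runs between them, centred on the flange width.


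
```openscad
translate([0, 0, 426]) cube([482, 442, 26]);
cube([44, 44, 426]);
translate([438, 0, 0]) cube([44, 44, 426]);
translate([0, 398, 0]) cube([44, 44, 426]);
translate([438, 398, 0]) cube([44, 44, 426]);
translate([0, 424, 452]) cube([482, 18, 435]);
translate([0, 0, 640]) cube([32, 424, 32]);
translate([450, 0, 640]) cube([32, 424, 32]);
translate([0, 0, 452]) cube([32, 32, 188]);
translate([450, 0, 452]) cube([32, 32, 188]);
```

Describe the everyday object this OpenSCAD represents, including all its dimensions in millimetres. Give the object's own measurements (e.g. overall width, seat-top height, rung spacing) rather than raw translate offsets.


A chair. The seat is a 482×442×26 mm slab with its top at z = 452 mm, on four 44×44 mm corner legs (flush with the seat edges, standing on z = 0). A flat backrest 18 mm thick, 435 mm tall, spans the full seat width and rises from the seat top along its +y edge, rear face flush with the rear of the seat. Two armrests of 32×32 mm section run along each side from the seat's front edge to the front of the backrest, top faces 220 mm above the seat top and outer faces flush with the seat's x-edges; a 32×32 mm post under the front of each armrest stands on the seat at the front corner.


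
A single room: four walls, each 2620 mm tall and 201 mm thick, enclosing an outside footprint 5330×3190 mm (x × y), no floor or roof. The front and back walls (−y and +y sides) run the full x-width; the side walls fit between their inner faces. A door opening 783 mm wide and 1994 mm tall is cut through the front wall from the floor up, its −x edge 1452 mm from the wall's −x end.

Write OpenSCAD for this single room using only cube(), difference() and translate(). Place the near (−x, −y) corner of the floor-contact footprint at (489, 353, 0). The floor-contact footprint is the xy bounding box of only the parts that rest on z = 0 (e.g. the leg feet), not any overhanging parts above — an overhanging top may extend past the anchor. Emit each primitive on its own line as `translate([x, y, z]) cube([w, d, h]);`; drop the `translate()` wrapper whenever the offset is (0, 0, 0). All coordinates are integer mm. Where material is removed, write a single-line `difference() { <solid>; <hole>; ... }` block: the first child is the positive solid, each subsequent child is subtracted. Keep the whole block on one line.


difference() { translate([489, 353, 0]) cube([5330, 201, 2620]); translate([1941, 353, 0]) cube([783, 201, 1994]); }
translate([489, 3342, 0]) cube([5330, 201, 2620]);
translate([489, 554, 0]) cube([201, 2788, 2620]);
translate([5618, 554, 0]) cube([201, 2788, 2620]);


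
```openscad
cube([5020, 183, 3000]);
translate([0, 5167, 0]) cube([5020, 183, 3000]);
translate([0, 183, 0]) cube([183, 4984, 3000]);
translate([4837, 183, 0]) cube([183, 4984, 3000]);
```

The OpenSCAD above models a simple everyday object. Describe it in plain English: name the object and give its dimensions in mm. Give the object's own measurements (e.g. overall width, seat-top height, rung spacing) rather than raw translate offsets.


The wall frame of a small rectangular building: four walls, each 3000 mm tall and 183 mm thick, enclosing a footprint 5020 mm (x) by 5350 mm (y) outside-to-outside, with no floor or roof. The front and back walls (the −y and +y sides) span the full width; the two side walls fit between them.


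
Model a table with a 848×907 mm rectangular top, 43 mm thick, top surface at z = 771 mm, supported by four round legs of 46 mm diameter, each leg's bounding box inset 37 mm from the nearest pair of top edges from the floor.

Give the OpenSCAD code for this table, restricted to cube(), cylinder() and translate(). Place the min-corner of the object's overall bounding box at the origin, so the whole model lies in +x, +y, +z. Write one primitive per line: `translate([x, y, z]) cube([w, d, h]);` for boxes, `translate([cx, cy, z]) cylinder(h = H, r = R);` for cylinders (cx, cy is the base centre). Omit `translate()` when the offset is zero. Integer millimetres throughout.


translate([0, 0, 728]) cube([848, 907, 43]);
translate([60, 60, 0]) cylinder(h = 728, r = 23);
translate([788, 60, 0]) cylinder(h = 728, r = 23);
translate([60, 847, 0]) cylinder(h = 728, r = 23);
translate([788, 847, 0]) cylinder(h = 728, r = 23);


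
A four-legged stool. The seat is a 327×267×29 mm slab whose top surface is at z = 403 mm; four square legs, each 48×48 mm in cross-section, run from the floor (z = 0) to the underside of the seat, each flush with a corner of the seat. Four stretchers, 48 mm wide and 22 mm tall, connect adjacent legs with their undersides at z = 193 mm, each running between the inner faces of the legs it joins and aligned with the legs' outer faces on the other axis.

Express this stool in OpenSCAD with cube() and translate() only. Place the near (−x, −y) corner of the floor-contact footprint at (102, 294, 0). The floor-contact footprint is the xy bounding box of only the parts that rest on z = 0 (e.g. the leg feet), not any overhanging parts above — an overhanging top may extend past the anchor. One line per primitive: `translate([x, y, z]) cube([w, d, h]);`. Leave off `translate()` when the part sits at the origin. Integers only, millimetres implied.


// leg_h = 403 - 29 = 374
// stretcher span = 327 - 2*48 = 231
translate([102, 294, 374]) cube([327, 267, 29]);
translate([102, 294, 0]) cube([48, 48, 374]);
translate([381, 294, 0]) cube([48, 48, 374]);
translate([102, 513, 0]) cube([48, 48, 374]);
translate([381, 513, 0]) cube([48, 48, 374]);
translate([150, 294, 193]) cube([231, 48, 22]);
translate([150, 513, 193]) cube([231, 48, 22]);
translate([102, 342, 193]) cube([48, 171, 22]);
translate([381, 342, 193]) cube([48, 171, 22]);


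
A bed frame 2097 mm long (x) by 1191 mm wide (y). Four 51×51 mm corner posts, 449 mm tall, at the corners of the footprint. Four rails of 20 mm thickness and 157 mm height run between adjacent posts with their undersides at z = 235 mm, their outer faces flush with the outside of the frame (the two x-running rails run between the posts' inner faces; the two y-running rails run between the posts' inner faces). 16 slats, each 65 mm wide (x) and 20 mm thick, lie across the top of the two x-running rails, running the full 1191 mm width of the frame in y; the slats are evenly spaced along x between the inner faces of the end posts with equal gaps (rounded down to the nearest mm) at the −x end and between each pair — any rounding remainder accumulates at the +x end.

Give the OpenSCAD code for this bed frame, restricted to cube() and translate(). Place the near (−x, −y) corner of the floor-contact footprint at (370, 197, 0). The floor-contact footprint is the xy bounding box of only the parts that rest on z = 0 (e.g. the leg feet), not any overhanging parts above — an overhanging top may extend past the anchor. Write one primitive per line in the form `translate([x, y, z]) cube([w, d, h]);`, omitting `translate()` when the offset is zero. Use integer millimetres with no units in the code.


// slat z = rail_z + rail_h = 235 + 157 = 392
// slat gap = ⌊(1995 − 16·65) / 17⌋ = 56
translate([370, 197, 0]) cube([51, 51, 449]);
translate([370, 1337, 0]) cube([51, 51, 449]);
translate([2416, 197, 0]) cube([51, 51, 449]);
translate([2416, 1337, 0]) cube([51, 51, 449]);
translate([421, 197, 235]) cube([1995, 20, 157]);
translate([421, 1368, 235]) cube([1995, 20, 157]);
translate([370, 248, 235]) cube([20, 1089, 157]);
translate([2447, 248, 235]) cube([20, 1089, 157]);
translate([477, 197, 392]) cube([65, 1191, 20]);
translate([598, 197, 392]) cube([65, 1191, 20]);
translate([719, 197, 392]) cube([65, 1191, 20]);
translate([840, 197, 392]) cube([65, 1191, 20]);
translate([961, 197, 392]) cube([65, 1191, 20]);
translate([1082, 197, 392]) cube([65, 1191, 20]);
translate([1203, 197, 392]) cube([65, 1191, 20]);
translate([1324, 197, 392]) cube([65, 1191, 20]);
translate([1445, 197, 392]) cube([65, 1191, 20]);
translate([1566, 197, 392]) cube([65, 1191, 20]);
translate([1687, 197, 392]) cube([65, 1191, 20]);
translate([1808, 197, 392]) cube([65, 1191, 20]);
translate([1929, 197, 392]) cube([65, 1191, 20]);
translate([2050, 197, 392]) cube([65, 1191, 20]);
translate([2171, 197, 392]) cube([65, 1191, 20]);
translate([2292, 197, 392]) cube([65, 1191, 20]);


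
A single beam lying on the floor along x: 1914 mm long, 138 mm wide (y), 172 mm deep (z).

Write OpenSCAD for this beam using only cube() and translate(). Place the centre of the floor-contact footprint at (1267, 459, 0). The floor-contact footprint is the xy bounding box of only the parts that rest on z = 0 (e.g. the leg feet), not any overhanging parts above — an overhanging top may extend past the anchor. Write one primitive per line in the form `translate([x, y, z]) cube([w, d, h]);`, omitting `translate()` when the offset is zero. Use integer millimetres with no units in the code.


translate([310, 390, 0]) cube([1914, 138, 172]);


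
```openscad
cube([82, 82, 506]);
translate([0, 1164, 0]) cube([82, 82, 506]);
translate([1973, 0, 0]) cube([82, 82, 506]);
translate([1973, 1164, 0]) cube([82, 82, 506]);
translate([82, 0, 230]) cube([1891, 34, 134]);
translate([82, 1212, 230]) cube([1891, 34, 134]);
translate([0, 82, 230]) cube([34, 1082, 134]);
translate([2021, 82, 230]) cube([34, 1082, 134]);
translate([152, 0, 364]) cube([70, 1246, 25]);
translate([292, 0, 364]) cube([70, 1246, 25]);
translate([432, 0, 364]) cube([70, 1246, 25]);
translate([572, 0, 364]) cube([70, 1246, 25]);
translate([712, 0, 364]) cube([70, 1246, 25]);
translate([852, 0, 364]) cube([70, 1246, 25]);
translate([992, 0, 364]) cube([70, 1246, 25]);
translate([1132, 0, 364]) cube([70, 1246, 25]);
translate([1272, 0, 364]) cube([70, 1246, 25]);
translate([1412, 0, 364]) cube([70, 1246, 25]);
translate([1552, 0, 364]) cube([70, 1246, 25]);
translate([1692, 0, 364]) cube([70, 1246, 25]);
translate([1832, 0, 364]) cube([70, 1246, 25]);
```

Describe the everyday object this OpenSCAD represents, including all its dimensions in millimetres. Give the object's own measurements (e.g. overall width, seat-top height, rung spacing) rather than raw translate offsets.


A bed frame 2055 mm long (x) by 1246 mm wide (y). Four 82×82 mm corner posts, 506 mm tall, at the corners of the footprint. Four rails of 34 mm thickness and 134 mm height run between adjacent posts with their undersides at z = 230 mm, their outer faces flush with the outside of the frame (the two x-running rails run between the posts' inner faces; the two y-running rails run between the posts' inner faces). 13 slats, each 70 mm wide (x) and 25 mm thick, lie across the top of the two x-running rails, running the full 1246 mm width of the frame in y; along x they sit between the end posts with a 70 mm gap after the −x posts and between neighbouring slats, leaving 71 mm before the +x posts.


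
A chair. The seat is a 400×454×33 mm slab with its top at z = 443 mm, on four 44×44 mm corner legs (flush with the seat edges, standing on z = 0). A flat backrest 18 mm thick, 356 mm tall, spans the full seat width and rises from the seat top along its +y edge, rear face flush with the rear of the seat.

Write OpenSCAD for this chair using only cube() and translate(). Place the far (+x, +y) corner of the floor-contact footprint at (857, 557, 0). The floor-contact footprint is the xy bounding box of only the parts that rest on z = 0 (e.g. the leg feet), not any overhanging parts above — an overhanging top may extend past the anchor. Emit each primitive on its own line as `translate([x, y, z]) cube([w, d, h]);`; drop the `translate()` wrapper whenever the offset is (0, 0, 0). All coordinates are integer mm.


translate([457, 103, 410]) cube([400, 454, 33]);
translate([457, 103, 0]) cube([44, 44, 410]);
translate([813, 103, 0]) cube([44, 44, 410]);
translate([457, 513, 0]) cube([44, 44, 410]);
translate([813, 513, 0]) cube([44, 44, 410]);
translate([457, 539, 443]) cube([400, 18, 356]);


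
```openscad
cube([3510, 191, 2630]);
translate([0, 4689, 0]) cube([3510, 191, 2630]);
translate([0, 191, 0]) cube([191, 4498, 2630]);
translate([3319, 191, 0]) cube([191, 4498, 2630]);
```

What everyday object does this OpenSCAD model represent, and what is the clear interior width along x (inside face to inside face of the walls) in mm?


A house (or room) frame. The interior width is 3128 mm.

Four 2630 mm walls enclosing a rectangle with no floor or roof — a room or house frame. Outside width is 3510 mm and wall thickness is 191 mm, so the interior width is 3510 − 2 × 191 = 3128 mm.


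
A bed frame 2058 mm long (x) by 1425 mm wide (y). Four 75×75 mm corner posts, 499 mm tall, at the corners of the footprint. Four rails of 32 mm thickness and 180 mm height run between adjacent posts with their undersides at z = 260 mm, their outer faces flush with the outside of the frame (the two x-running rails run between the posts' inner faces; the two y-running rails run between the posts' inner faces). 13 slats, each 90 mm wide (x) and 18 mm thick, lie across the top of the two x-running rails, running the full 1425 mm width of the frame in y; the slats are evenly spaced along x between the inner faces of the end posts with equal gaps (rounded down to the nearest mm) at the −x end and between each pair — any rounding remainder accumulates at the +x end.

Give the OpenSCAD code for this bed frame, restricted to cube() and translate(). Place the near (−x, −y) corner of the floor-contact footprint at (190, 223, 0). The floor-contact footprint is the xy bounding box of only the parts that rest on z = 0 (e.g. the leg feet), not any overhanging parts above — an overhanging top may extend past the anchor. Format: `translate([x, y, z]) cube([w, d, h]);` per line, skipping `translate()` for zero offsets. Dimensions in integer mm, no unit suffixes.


// slat z = rail_z + rail_h = 260 + 180 = 440
// slat gap = ⌊(1908 − 13·90) / 14⌋ = 52
translate([190, 223, 0]) cube([75, 75, 499]);
translate([190, 1573, 0]) cube([75, 75, 499]);
translate([2173, 223, 0]) cube([75, 75, 499]);
translate([2173, 1573, 0]) cube([75, 75, 499]);
translate([265, 223, 260]) cube([1908, 32, 180]);
translate([265, 1616, 260]) cube([1908, 32, 180]);
translate([190, 298, 260]) cube([32, 1275, 180]);
translate([2216, 298, 260]) cube([32, 1275, 180]);
translate([317, 223, 440]) cube([90, 1425, 18]);
translate([459, 223, 440]) cube([90, 1425, 18]);
translate([601, 223, 440]) cube([90, 1425, 18]);
translate([743, 223, 440]) cube([90, 1425, 18]);
translate([885, 223, 440]) cube([90, 1425, 18]);
translate([1027, 223, 440]) cube([90, 1425, 18]);
translate([1169, 223, 440]) cube([90, 1425, 18]);
translate([1311, 223, 440]) cube([90, 1425, 18]);
translate([1453, 223, 440]) cube([90, 1425, 18]);
translate([1595, 223, 440]) cube([90, 1425, 18]);
translate([1737, 223, 440]) cube([90, 1425, 18]);
translate([1879, 223, 440]) cube([90, 1425, 18]);
translate([2021, 223, 440]) cube([90, 1425, 18]);


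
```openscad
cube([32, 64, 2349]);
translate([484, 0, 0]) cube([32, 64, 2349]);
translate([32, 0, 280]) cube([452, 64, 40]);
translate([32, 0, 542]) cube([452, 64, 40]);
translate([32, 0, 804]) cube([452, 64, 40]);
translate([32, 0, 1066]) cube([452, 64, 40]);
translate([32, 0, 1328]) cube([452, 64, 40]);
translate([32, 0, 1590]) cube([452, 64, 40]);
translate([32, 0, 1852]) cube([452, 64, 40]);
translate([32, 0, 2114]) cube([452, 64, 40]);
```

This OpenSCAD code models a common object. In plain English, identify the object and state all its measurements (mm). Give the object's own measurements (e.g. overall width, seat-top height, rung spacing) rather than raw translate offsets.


A straight ladder. Two 32×64 mm vertical rails, 2349 mm tall, stand 516 mm apart (outside-to-outside) with their front faces coplanar on the −y side. 8 rungs, each 64 mm deep and 40 mm tall, span between the inner faces of the rails, front faces flush with the rails. The lowest rung's underside is at z = 280 mm and rungs are spaced 262 mm apart (underside to underside).


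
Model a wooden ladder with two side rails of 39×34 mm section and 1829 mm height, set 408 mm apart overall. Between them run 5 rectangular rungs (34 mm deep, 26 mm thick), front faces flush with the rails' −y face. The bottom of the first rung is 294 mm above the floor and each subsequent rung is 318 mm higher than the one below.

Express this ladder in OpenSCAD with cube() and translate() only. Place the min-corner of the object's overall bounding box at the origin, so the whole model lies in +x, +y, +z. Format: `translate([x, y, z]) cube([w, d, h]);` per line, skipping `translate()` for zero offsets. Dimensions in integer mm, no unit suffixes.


cube([39, 34, 1829]);
translate([369, 0, 0]) cube([39, 34, 1829]);
translate([39, 0, 294]) cube([330, 34, 26]);
translate([39, 0, 612]) cube([330, 34, 26]);
translate([39, 0, 930]) cube([330, 34, 26]);
translate([39, 0, 1248]) cube([330, 34, 26]);
translate([39, 0, 1566]) cube([330, 34, 26]);


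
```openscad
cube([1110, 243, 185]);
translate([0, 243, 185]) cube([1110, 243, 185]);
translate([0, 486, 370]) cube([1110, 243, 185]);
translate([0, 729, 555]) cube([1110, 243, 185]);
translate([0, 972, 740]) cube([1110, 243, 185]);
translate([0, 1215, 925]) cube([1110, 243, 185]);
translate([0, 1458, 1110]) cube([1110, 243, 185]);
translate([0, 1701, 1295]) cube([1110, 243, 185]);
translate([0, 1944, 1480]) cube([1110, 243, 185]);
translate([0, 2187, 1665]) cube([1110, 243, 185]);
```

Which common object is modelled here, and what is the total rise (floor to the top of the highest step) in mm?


A staircase. The total rise is 1850 mm.

10 identical blocks, each offset up and back from the previous — a staircase. Each step is 185 mm tall and there are 10 of them, so the total rise is 10 × 185 = 1850 mm.


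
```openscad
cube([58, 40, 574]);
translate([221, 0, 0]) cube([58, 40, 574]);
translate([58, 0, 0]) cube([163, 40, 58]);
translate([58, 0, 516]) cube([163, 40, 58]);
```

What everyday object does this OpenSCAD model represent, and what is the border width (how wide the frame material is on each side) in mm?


A picture frame. The border width is 58 mm.

Four thin pieces enclosing a rectangular opening — a picture frame. The two full-height stiles are 574 mm tall; the top rail sits at z = 516 and is 58 mm tall, so the border above the opening is 574 − 516 = 58 mm, matching the stile x-width.


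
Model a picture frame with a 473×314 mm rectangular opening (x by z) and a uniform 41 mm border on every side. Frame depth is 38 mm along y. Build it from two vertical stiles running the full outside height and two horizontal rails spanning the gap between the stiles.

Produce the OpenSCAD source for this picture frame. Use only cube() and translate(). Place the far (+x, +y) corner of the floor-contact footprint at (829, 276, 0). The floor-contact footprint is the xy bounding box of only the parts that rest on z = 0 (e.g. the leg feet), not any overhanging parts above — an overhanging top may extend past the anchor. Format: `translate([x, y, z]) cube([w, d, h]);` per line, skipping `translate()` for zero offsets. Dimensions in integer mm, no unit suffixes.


translate([274, 238, 0]) cube([41, 38, 396]);
translate([788, 238, 0]) cube([41, 38, 396]);
translate([315, 238, 0]) cube([473, 38, 41]);
translate([315, 238, 355]) cube([473, 38, 41]);


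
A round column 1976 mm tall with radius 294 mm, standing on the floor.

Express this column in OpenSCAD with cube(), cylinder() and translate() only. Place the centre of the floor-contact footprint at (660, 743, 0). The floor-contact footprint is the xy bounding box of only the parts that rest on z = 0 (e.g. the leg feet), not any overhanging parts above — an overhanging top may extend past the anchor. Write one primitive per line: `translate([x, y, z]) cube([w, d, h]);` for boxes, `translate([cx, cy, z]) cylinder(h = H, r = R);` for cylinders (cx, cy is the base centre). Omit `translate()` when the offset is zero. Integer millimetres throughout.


translate([660, 743, 0]) cylinder(h = 1976, r = 294);


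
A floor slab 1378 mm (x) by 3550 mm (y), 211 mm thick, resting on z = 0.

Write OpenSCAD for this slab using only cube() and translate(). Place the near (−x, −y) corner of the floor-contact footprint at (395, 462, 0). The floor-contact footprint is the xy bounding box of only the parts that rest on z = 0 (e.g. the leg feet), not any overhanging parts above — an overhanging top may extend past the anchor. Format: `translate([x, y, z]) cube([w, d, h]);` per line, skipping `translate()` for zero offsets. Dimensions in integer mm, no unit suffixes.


translate([395, 462, 0]) cube([1378, 3550, 211]);


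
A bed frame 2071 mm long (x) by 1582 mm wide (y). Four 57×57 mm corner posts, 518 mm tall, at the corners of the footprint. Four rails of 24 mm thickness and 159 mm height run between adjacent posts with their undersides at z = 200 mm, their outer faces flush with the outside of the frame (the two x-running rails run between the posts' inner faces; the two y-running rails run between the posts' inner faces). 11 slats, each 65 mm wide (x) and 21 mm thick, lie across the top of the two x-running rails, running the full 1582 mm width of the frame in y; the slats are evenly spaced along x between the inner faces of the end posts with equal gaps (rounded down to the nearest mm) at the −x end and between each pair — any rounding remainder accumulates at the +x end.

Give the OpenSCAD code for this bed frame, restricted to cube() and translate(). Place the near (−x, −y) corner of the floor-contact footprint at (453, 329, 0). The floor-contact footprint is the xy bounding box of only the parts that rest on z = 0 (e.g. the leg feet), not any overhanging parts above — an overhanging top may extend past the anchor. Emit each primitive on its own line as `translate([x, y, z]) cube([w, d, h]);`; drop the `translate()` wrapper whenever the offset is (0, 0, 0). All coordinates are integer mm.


translate([453, 329, 0]) cube([57, 57, 518]);
translate([453, 1854, 0]) cube([57, 57, 518]);
translate([2467, 329, 0]) cube([57, 57, 518]);
translate([2467, 1854, 0]) cube([57, 57, 518]);
translate([510, 329, 200]) cube([1957, 24, 159]);
translate([510, 1887, 200]) cube([1957, 24, 159]);
translate([453, 386, 200]) cube([24, 1468, 159]);
translate([2500, 386, 200]) cube([24, 1468, 159]);
translate([613, 329, 359]) cube([65, 1582, 21]);
translate([781, 329, 359]) cube([65, 1582, 21]);
translate([949, 329, 359]) cube([65, 1582, 21]);
translate([1117, 329, 359]) cube([65, 1582, 21]);
translate([1285, 329, 359]) cube([65, 1582, 21]);
translate([1453, 329, 359]) cube([65, 1582, 21]);
translate([1621, 329, 359]) cube([65, 1582, 21]);
translate([1789, 329, 359]) cube([65, 1582, 21]);
translate([1957, 329, 359]) cube([65, 1582, 21]);
translate([2125, 329, 359]) cube([65, 1582, 21]);
translate([2293, 329, 359]) cube([65, 1582, 21]);


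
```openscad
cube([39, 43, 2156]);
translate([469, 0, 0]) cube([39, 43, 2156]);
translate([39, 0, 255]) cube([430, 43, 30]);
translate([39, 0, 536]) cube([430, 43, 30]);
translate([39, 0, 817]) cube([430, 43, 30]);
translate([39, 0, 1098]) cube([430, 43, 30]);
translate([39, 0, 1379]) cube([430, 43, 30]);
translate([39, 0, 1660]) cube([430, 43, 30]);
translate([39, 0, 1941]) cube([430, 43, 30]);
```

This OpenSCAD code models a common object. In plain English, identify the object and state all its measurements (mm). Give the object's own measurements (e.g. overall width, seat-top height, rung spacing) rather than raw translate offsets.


A straight ladder. Two 39×43 mm vertical rails, 2156 mm tall, stand 508 mm apart (outside-to-outside) with their front faces coplanar on the −y side. 7 rungs, each 43 mm deep and 30 mm tall, span between the inner faces of the rails, front faces flush with the rails. The lowest rung's underside is at z = 255 mm and rungs are spaced 281 mm apart (underside to underside).


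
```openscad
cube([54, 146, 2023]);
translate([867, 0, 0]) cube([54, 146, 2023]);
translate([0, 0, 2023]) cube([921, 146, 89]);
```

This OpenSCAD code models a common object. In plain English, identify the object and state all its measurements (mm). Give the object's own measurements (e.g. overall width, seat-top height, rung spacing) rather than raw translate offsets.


A door frame. The clear opening is 813 mm wide and 2023 mm high. Two 54 mm wide jambs, 146 mm deep, stand either side of the opening from the floor to the top of the opening. A 89 mm thick head sits across the top of both jambs, spanning the full outside width of the frame.


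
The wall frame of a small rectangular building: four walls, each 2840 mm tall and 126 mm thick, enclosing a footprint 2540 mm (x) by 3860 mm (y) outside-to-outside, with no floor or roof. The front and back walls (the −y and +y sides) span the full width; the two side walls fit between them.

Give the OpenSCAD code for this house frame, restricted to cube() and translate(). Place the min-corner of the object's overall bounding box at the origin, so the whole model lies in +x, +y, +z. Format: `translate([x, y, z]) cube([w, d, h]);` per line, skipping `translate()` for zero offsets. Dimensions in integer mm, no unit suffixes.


cube([2540, 126, 2840]);
translate([0, 3734, 0]) cube([2540, 126, 2840]);
translate([0, 126, 0]) cube([126, 3608, 2840]);
translate([2414, 126, 0]) cube([126, 3608, 2840]);


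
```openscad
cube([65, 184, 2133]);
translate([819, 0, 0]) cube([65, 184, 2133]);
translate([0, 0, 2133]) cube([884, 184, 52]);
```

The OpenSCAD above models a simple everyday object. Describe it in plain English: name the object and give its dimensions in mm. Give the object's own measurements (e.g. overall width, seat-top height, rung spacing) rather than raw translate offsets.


A door frame. The clear opening is 754 mm wide and 2133 mm high. Two 65 mm wide jambs, 184 mm deep, stand either side of the opening from the floor to the top of the opening. A 52 mm thick head sits across the top of both jambs, spanning the full outside width of the frame.


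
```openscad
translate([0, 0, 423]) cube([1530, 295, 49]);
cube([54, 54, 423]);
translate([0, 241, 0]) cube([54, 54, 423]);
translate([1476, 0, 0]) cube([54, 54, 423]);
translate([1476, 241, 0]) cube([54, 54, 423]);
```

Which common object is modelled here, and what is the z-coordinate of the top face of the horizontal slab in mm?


A bench. The seat-top height is 472 mm.

A long slab on four corner posts — a bench. The slab sits at z = 423 with thickness 49, so the top is 423 + 49 = 472 mm.


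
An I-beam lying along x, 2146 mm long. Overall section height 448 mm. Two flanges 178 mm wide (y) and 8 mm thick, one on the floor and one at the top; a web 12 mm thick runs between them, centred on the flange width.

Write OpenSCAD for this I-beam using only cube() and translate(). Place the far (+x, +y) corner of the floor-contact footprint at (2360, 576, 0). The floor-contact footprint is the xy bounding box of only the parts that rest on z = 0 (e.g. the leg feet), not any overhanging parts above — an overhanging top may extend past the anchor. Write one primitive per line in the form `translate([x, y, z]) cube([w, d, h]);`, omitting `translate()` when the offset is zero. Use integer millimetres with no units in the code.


translate([214, 398, 0]) cube([2146, 178, 8]);
translate([214, 481, 8]) cube([2146, 12, 432]);
translate([214, 398, 440]) cube([2146, 178, 8]);


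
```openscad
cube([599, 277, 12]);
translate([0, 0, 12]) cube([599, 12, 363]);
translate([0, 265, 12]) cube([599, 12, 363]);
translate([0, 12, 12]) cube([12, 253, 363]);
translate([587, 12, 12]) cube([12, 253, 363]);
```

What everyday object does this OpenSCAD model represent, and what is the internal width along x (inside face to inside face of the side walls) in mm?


An open box. The internal width is 575 mm.

A 599×277 base slab with four walls standing on it — an open box. The base is 599 mm wide and the walls are 12 mm thick, so the internal width is 599 − 2 × 12 = 575 mm.


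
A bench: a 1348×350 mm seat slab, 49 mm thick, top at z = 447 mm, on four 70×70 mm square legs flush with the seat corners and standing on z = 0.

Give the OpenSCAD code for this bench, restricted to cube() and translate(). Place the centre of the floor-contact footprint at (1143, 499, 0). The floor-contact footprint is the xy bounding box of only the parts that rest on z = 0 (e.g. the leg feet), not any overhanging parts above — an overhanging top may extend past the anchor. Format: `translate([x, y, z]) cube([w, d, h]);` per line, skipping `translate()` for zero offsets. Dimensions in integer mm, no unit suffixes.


translate([469, 324, 398]) cube([1348, 350, 49]);
translate([469, 324, 0]) cube([70, 70, 398]);
translate([469, 604, 0]) cube([70, 70, 398]);
translate([1747, 324, 0]) cube([70, 70, 398]);
translate([1747, 604, 0]) cube([70, 70, 398]);
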